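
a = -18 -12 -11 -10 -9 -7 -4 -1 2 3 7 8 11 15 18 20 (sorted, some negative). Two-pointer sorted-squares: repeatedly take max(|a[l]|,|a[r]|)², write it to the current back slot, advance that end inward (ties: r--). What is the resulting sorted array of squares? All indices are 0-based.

[1, 4, 9, 16, 49, 49, 64, 81, 100, 121, 121, 144, 225, 324, 324, 400]

[0,15] |-18|<=|20| out[15]=400 → r--
[0,14] |-18|<=|18| out[14]=324 → r--
[0,13] |-18|>|15| out[13]=324 → l++
[1,13] |-12|<=|15| out[12]=225 → r--
[1,12] |-12|>|11| out[11]=144 → l++
[2,12] |-11|<=|11| out[10]=121 → r--
[2,11] |-11|>|8| out[9]=121 → l++
[3,11] |-10|>|8| out[8]=100 → l++
[4,11] |-9|>|8| out[7]=81 → l++
[5,11] |-7|<=|8| out[6]=64 → r--
[5,10] |-7|<=|7| out[5]=49 → r--
[5,9] |-7|>|3| out[4]=49 → l++
[6,9] |-4|>|3| out[3]=16 → l++
[7,9] |-1|<=|3| out[2]=9 → r--
[7,8] |-1|<=|2| out[1]=4 → r--
[7,7] |-1|<=|-1| out[0]=1 → r--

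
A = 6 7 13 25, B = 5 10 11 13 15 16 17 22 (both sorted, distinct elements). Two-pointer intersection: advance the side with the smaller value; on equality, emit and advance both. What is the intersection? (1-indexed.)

i=1 j=1: 6>5, j++
i=1 j=2: 6<10, i++
i=2 j=2: 7<10, i++
i=3 j=2: 13>10, j++
i=3 j=3: 13>11, j++
i=3 j=4: 13==13 emit, i++,j++
i=4 j=5: 25>15, j++
i=4 j=6: 25>16, j++
i=4 j=7: 25>17, j++
i=4 j=8: 25>22, j++

intersection = [13]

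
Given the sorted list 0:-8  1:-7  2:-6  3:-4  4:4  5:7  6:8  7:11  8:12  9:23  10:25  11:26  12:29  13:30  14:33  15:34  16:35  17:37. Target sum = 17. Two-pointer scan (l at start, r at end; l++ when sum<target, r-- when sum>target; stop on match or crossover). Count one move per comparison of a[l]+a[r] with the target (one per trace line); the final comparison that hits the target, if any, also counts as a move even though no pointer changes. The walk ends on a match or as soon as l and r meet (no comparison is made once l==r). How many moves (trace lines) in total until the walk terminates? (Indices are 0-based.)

8 moves

l=0 r=17: -8+37=29 >17, r--
l=0 r=16: -8+35=27 >17, r--
l=0 r=15: -8+34=26 >17, r--
l=0 r=14: -8+33=25 >17, r--
l=0 r=13: -8+30=22 >17, r--
l=0 r=12: -8+29=21 >17, r--
l=0 r=11: -8+26=18 >17, r--
l=0 r=10: -8+25=17, found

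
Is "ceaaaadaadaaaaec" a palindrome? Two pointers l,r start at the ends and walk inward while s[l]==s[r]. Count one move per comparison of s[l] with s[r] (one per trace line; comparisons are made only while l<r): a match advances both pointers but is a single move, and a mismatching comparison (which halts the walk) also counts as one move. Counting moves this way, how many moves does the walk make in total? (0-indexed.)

8 moves

l=0 r=15: 'c'=='c', l++,r--
l=1 r=14: 'e'=='e', l++,r--
l=2 r=13: 'a'=='a', l++,r--
l=3 r=12: 'a'=='a', l++,r--
l=4 r=11: 'a'=='a', l++,r--
l=5 r=10: 'a'=='a', l++,r--
l=6 r=9: 'd'=='d', l++,r--
l=7 r=8: 'a'=='a', l++,r--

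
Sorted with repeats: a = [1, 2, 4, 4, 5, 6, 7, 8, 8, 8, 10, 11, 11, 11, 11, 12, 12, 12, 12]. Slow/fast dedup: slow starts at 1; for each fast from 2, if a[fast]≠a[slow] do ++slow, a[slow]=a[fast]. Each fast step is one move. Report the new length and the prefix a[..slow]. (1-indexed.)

(s=1,f=2) a[fast]=2≠a[slow]=1 write a[2]=2 → slow++,fast++
(s=2,f=3) a[fast]=4≠a[slow]=2 write a[3]=4 → slow++,fast++
(s=3,f=4) a[fast]=4=a[slow] dup → fast++
(s=3,f=5) a[fast]=5≠a[slow]=4 write a[4]=5 → slow++,fast++
(s=4,f=6) a[fast]=6≠a[slow]=5 write a[5]=6 → slow++,fast++
(s=5,f=7) a[fast]=7≠a[slow]=6 write a[6]=7 → slow++,fast++
(s=6,f=8) a[fast]=8≠a[slow]=7 write a[7]=8 → slow++,fast++
(s=7,f=9) a[fast]=8=a[slow] dup → fast++
(s=7,f=10) a[fast]=8=a[slow] dup → fast++
(s=7,f=11) a[fast]=10≠a[slow]=8 write a[8]=10 → slow++,fast++
(s=8,f=12) a[fast]=11≠a[slow]=10 write a[9]=11 → slow++,fast++
(s=9,f=13) a[fast]=11=a[slow] dup → fast++
(s=9,f=14) a[fast]=11=a[slow] dup → fast++
(s=9,f=15) a[fast]=11=a[slow] dup → fast++
(s=9,f=16) a[fast]=12≠a[slow]=11 write a[10]=12 → slow++,fast++
(s=10,f=17) a[fast]=12=a[slow] dup → fast++
(s=10,f=18) a[fast]=12=a[slow] dup → fast++
(s=10,f=19) a[fast]=12=a[slow] dup → fast++

length 10; prefix = [1, 2, 4, 5, 6, 7, 8, 10, 11, 12]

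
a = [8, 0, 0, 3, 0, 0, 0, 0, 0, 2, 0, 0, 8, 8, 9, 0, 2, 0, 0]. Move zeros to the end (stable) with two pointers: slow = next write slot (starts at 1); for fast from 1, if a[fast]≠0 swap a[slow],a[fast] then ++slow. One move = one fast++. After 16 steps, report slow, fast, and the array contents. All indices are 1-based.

slow=7, fast=17, a=[8, 3, 2, 8, 8, 9, 0, 0, 0, 0, 0, 0, 0, 0, 0, 0, 2, 0, 0]

(s=1,f=1) a[fast]=8≠0 swap→a[1]=8 → slow++,fast++
(s=2,f=2) a[fast]=0 → fast++
(s=2,f=3) a[fast]=0 → fast++
(s=2,f=4) a[fast]=3≠0 swap→a[2]=3 → slow++,fast++
(s=3,f=5) a[fast]=0 → fast++
(s=3,f=6) a[fast]=0 → fast++
(s=3,f=7) a[fast]=0 → fast++
(s=3,f=8) a[fast]=0 → fast++
(s=3,f=9) a[fast]=0 → fast++
(s=3,f=10) a[fast]=2≠0 swap→a[3]=2 → slow++,fast++
(s=4,f=11) a[fast]=0 → fast++
(s=4,f=12) a[fast]=0 → fast++
(s=4,f=13) a[fast]=8≠0 swap→a[4]=8 → slow++,fast++
(s=5,f=14) a[fast]=8≠0 swap→a[5]=8 → slow++,fast++
(s=6,f=15) a[fast]=9≠0 swap→a[6]=9 → slow++,fast++
(s=7,f=16) a[fast]=0 → fast++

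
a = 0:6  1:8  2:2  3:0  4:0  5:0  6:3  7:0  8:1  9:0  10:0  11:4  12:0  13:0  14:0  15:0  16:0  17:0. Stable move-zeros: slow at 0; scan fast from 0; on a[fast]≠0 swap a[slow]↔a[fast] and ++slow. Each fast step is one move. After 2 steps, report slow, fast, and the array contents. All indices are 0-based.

slow=2, fast=2, a=[6, 8, 2, 0, 0, 0, 3, 0, 1, 0, 0, 4, 0, 0, 0, 0, 0, 0]

slow=0 fast=0: a[fast]=6≠0 swap→a[0]=6, slow++,fast++
slow=1 fast=1: a[fast]=8≠0 swap→a[1]=8, slow++,fast++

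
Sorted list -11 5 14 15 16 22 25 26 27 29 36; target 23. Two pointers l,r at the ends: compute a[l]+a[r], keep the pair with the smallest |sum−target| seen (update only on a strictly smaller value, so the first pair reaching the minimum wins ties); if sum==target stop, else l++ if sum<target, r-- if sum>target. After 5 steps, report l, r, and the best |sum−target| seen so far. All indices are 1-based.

l=2, r=7, best |Δ|=2

[1,11] -11+36=25 d=2 * → r--
[1,10] -11+29=18 d=5 → l++
[2,10] 5+29=34 d=11 → r--
[2,9] 5+27=32 d=9 → r--
[2,8] 5+26=31 d=8 → r--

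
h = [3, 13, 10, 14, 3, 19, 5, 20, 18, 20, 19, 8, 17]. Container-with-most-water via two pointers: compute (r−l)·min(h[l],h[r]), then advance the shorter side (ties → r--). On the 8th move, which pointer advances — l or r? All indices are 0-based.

r

l=0 r=12: min(3,17)*12=36 best=36 *, l++
l=1 r=12: min(13,17)*11=143 best=143 *, l++
l=2 r=12: min(10,17)*10=100 best=143, l++
l=3 r=12: min(14,17)*9=126 best=143, l++
l=4 r=12: min(3,17)*8=24 best=143, l++
l=5 r=12: min(19,17)*7=119 best=143, r--
l=5 r=11: min(19,8)*6=48 best=143, r--
l=5 r=10: min(19,19)*5=95 best=143, r--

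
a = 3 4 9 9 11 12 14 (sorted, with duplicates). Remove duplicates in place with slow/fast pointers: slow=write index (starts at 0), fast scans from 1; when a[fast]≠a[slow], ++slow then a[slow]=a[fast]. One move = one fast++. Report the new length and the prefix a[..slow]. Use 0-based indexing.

(s=0,f=1) a[fast]=4≠a[slow]=3 write a[1]=4 → slow++,fast++
(s=1,f=2) a[fast]=9≠a[slow]=4 write a[2]=9 → slow++,fast++
(s=2,f=3) a[fast]=9=a[slow] dup → fast++
(s=2,f=4) a[fast]=11≠a[slow]=9 write a[3]=11 → slow++,fast++
(s=3,f=5) a[fast]=12≠a[slow]=11 write a[4]=12 → slow++,fast++
(s=4,f=6) a[fast]=14≠a[slow]=12 write a[5]=14 → slow++,fast++

length 6; prefix = [3, 4, 9, 11, 12, 14]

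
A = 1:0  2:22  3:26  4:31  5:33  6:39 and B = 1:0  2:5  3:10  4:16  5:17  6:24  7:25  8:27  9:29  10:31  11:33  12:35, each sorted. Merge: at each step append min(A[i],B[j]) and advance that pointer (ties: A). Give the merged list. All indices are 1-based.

[0, 0, 5, 10, 16, 17, 22, 24, 25, 26, 27, 29, 31, 31, 33, 33, 35, 39]

[i=1,j=1] A[i]=0<=B[j]=0 take 0 → i++
[i=2,j=1] A[i]=22>B[j]=0 take 0 → j++
[i=2,j=2] A[i]=22>B[j]=5 take 5 → j++
[i=2,j=3] A[i]=22>B[j]=10 take 10 → j++
[i=2,j=4] A[i]=22>B[j]=16 take 16 → j++
[i=2,j=5] A[i]=22>B[j]=17 take 17 → j++
[i=2,j=6] A[i]=22<=B[j]=24 take 22 → i++
[i=3,j=6] A[i]=26>B[j]=24 take 24 → j++
[i=3,j=7] A[i]=26>B[j]=25 take 25 → j++
[i=3,j=8] A[i]=26<=B[j]=27 take 26 → i++
[i=4,j=8] A[i]=31>B[j]=27 take 27 → j++
[i=4,j=9] A[i]=31>B[j]=29 take 29 → j++
[i=4,j=10] A[i]=31<=B[j]=31 take 31 → i++
[i=5,j=10] A[i]=33>B[j]=31 take 31 → j++
[i=5,j=11] A[i]=33<=B[j]=33 take 33 → i++
[i=6,j=11] A[i]=39>B[j]=33 take 33 → j++
[i=6,j=12] A[i]=39>B[j]=35 take 35 → j++
[i=6,j=13] B done, take A[i]=39 → i++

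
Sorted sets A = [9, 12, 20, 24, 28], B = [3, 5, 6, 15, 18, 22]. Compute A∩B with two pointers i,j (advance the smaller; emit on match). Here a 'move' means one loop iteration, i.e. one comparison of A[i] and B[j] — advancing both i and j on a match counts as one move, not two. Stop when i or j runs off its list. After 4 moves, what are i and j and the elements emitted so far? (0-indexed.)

[i=0,j=0] 9>3 → j++
[i=0,j=1] 9>5 → j++
[i=0,j=2] 9>6 → j++
[i=0,j=3] 9<15 → i++

i=1, j=3, emitted=[]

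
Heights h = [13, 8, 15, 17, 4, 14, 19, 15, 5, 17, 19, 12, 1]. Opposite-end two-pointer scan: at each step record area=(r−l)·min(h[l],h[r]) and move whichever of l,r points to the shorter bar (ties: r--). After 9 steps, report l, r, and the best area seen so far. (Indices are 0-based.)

[0,12] min(13,1)*12=12 best=12 * → r--
[0,11] min(13,12)*11=132 best=132 * → r--
[0,10] min(13,19)*10=130 best=132 → l++
[1,10] min(8,19)*9=72 best=132 → l++
[2,10] min(15,19)*8=120 best=132 → l++
[3,10] min(17,19)*7=119 best=132 → l++
[4,10] min(4,19)*6=24 best=132 → l++
[5,10] min(14,19)*5=70 best=132 → l++
[6,10] min(19,19)*4=76 best=132 → r--

l=6, r=9, best area=132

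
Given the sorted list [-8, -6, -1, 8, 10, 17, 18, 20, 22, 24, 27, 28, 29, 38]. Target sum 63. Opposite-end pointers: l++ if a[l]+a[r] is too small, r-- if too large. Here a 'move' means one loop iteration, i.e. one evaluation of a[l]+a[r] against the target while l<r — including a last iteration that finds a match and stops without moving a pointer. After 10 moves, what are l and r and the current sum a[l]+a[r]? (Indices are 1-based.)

l=11, r=14, sum=65

[1,14] -8+38=30 <63 → l++
[2,14] -6+38=32 <63 → l++
[3,14] -1+38=37 <63 → l++
[4,14] 8+38=46 <63 → l++
[5,14] 10+38=48 <63 → l++
[6,14] 17+38=55 <63 → l++
[7,14] 18+38=56 <63 → l++
[8,14] 20+38=58 <63 → l++
[9,14] 22+38=60 <63 → l++
[10,14] 24+38=62 <63 → l++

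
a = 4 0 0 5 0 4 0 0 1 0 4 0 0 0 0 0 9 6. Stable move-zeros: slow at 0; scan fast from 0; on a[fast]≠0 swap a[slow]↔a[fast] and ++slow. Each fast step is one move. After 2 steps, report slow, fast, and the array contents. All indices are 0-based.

slow=1, fast=2, a=[4, 0, 0, 5, 0, 4, 0, 0, 1, 0, 4, 0, 0, 0, 0, 0, 9, 6]

(s=0,f=0) a[fast]=4≠0 swap→a[0]=4 → slow++,fast++
(s=1,f=1) a[fast]=0 → fast++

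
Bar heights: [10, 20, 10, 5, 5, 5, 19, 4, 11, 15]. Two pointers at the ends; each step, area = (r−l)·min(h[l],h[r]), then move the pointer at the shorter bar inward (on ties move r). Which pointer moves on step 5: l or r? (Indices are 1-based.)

r

[1,10] min(10,15)*9=90 best=90 * → l++
[2,10] min(20,15)*8=120 best=120 * → r--
[2,9] min(20,11)*7=77 best=120 → r--
[2,8] min(20,4)*6=24 best=120 → r--
[2,7] min(20,19)*5=95 best=120 → r--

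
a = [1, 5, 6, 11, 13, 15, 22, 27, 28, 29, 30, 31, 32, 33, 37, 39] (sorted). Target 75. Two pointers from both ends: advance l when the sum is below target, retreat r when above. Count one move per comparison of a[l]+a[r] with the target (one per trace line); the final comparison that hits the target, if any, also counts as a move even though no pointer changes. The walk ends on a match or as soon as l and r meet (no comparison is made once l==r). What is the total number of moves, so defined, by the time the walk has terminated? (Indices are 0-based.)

[0,15] 1+39=40 <75 → l++
[1,15] 5+39=44 <75 → l++
[2,15] 6+39=45 <75 → l++
[3,15] 11+39=50 <75 → l++
[4,15] 13+39=52 <75 → l++
[5,15] 15+39=54 <75 → l++
[6,15] 22+39=61 <75 → l++
[7,15] 27+39=66 <75 → l++
[8,15] 28+39=67 <75 → l++
[9,15] 29+39=68 <75 → l++
[10,15] 30+39=69 <75 → l++
[11,15] 31+39=70 <75 → l++
[12,15] 32+39=71 <75 → l++
[13,15] 33+39=72 <75 → l++
[14,15] 37+39=76 >75 → r--

15 moves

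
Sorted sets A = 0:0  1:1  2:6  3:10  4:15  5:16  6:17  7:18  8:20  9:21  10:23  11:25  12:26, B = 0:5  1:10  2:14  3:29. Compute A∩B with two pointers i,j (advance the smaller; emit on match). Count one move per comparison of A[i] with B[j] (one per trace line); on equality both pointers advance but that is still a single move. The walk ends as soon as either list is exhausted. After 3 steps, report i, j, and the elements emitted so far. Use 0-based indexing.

[i=0,j=0] 0<5 → i++
[i=1,j=0] 1<5 → i++
[i=2,j=0] 6>5 → j++

i=2, j=1, emitted=[]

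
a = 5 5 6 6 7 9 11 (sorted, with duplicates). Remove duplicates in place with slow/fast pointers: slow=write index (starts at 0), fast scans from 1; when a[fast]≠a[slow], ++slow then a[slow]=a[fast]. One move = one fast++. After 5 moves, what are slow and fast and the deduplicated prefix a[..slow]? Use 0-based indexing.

slow=0 fast=1: a[fast]=5=a[slow] dup, fast++
slow=0 fast=2: a[fast]=6≠a[slow]=5 write a[1]=6, slow++,fast++
slow=1 fast=3: a[fast]=6=a[slow] dup, fast++
slow=1 fast=4: a[fast]=7≠a[slow]=6 write a[2]=7, slow++,fast++
slow=2 fast=5: a[fast]=9≠a[slow]=7 write a[3]=9, slow++,fast++

slow=3, fast=6, prefix=[5, 6, 7, 9]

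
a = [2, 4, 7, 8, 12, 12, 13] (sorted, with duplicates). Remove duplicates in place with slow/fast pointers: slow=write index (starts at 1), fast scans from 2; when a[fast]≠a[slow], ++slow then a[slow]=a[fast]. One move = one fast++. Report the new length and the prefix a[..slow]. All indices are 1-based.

slow=1 fast=2: a[fast]=4≠a[slow]=2 write a[2]=4, slow++,fast++
slow=2 fast=3: a[fast]=7≠a[slow]=4 write a[3]=7, slow++,fast++
slow=3 fast=4: a[fast]=8≠a[slow]=7 write a[4]=8, slow++,fast++
slow=4 fast=5: a[fast]=12≠a[slow]=8 write a[5]=12, slow++,fast++
slow=5 fast=6: a[fast]=12=a[slow] dup, fast++
slow=5 fast=7: a[fast]=13≠a[slow]=12 write a[6]=13, slow++,fast++

length 6; prefix = [2, 4, 7, 8, 12, 13]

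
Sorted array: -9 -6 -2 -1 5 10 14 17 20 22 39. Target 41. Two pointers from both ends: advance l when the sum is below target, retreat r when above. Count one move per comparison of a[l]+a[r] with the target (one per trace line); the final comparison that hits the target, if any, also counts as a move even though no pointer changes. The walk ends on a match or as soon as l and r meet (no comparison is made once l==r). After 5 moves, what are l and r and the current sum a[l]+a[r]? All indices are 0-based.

l=4, r=9, sum=27

l=0 r=10: -9+39=30 <41, l++
l=1 r=10: -6+39=33 <41, l++
l=2 r=10: -2+39=37 <41, l++
l=3 r=10: -1+39=38 <41, l++
l=4 r=10: 5+39=44 >41, r--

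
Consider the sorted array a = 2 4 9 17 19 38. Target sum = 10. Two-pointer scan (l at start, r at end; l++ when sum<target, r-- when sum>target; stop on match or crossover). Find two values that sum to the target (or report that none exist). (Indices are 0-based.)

l=0 r=5: 2+38=40 >10, r--
l=0 r=4: 2+19=21 >10, r--
l=0 r=3: 2+17=19 >10, r--
l=0 r=2: 2+9=11 >10, r--
l=0 r=1: 2+4=6 <10, l++

no pair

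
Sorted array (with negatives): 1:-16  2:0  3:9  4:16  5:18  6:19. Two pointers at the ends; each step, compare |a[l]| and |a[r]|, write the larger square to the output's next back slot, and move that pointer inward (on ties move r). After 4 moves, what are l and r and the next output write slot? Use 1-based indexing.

l=2, r=3, next write slot=2

[1,6] |-16|<=|19| out[6]=361 → r--
[1,5] |-16|<=|18| out[5]=324 → r--
[1,4] |-16|<=|16| out[4]=256 → r--
[1,3] |-16|>|9| out[3]=256 → l++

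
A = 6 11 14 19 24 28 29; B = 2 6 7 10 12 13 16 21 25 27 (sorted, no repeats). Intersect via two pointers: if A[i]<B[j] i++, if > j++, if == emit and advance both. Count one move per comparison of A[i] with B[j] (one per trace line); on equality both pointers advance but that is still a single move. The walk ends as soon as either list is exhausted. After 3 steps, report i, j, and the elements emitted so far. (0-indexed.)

i=0 j=0: 6>2, j++
i=0 j=1: 6==6 emit, i++,j++
i=1 j=2: 11>7, j++

i=1, j=3, emitted=[6]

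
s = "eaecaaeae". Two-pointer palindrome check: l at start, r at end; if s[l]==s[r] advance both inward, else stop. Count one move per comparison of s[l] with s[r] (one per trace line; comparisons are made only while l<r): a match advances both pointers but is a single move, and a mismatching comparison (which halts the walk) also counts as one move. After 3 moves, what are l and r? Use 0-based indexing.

[0,8] 'e'=='e' → l++,r--
[1,7] 'a'=='a' → l++,r--
[2,6] 'e'=='e' → l++,r--

l=3, r=5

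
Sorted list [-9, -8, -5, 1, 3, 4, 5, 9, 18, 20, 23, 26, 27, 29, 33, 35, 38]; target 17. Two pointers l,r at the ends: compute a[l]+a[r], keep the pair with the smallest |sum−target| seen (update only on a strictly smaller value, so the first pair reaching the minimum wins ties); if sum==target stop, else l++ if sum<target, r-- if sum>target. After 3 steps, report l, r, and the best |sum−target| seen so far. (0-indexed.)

l=0, r=13, best |Δ|=7

l=0 r=16: -9+38=29 d=12 *, r--
l=0 r=15: -9+35=26 d=9 *, r--
l=0 r=14: -9+33=24 d=7 *, r--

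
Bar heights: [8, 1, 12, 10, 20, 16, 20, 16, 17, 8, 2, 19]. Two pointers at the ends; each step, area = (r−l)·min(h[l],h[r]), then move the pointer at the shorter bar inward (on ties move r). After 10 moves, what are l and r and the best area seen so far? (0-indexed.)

[0,11] min(8,19)*11=88 best=88 * → l++
[1,11] min(1,19)*10=10 best=88 → l++
[2,11] min(12,19)*9=108 best=108 * → l++
[3,11] min(10,19)*8=80 best=108 → l++
[4,11] min(20,19)*7=133 best=133 * → r--
[4,10] min(20,2)*6=12 best=133 → r--
[4,9] min(20,8)*5=40 best=133 → r--
[4,8] min(20,17)*4=68 best=133 → r--
[4,7] min(20,16)*3=48 best=133 → r--
[4,6] min(20,20)*2=40 best=133 → r--

l=4, r=5, best area=133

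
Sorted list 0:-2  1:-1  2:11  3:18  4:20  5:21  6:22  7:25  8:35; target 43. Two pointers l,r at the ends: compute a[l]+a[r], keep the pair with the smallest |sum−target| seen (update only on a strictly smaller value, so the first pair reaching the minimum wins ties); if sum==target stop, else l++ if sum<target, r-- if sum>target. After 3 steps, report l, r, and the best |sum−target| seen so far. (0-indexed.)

l=2, r=7, best |Δ|=3

[0,8] -2+35=33 d=10 * → l++
[1,8] -1+35=34 d=9 * → l++
[2,8] 11+35=46 d=3 * → r--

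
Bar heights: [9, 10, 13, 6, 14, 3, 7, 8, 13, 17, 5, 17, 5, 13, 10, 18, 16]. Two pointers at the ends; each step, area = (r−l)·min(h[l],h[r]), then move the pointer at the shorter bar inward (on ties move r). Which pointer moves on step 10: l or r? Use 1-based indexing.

r

l=1 r=17: min(9,16)*16=144 best=144 *, l++
l=2 r=17: min(10,16)*15=150 best=150 *, l++
l=3 r=17: min(13,16)*14=182 best=182 *, l++
l=4 r=17: min(6,16)*13=78 best=182, l++
l=5 r=17: min(14,16)*12=168 best=182, l++
l=6 r=17: min(3,16)*11=33 best=182, l++
l=7 r=17: min(7,16)*10=70 best=182, l++
l=8 r=17: min(8,16)*9=72 best=182, l++
l=9 r=17: min(13,16)*8=104 best=182, l++
l=10 r=17: min(17,16)*7=112 best=182, r--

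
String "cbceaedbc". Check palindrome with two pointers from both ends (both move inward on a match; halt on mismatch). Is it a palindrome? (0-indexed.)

not a palindrome (mismatch at 2,6)

[0,8] 'c'=='c' → l++,r--
[1,7] 'b'=='b' → l++,r--
[2,6] 'c'!='d' → stop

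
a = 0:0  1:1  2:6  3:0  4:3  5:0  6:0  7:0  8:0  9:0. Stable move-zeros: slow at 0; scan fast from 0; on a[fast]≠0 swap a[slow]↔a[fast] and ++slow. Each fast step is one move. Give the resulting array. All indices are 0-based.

slow=0 fast=0: a[fast]=0, fast++
slow=0 fast=1: a[fast]=1≠0 swap→a[0]=1, slow++,fast++
slow=1 fast=2: a[fast]=6≠0 swap→a[1]=6, slow++,fast++
slow=2 fast=3: a[fast]=0, fast++
slow=2 fast=4: a[fast]=3≠0 swap→a[2]=3, slow++,fast++
slow=3 fast=5: a[fast]=0, fast++
slow=3 fast=6: a[fast]=0, fast++
slow=3 fast=7: a[fast]=0, fast++
slow=3 fast=8: a[fast]=0, fast++
slow=3 fast=9: a[fast]=0, fast++

[1, 6, 3, 0, 0, 0, 0, 0, 0, 0]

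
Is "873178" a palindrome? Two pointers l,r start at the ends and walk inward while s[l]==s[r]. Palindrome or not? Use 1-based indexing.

not a palindrome (mismatch at 3,4)

[1,6] '8'=='8' → l++,r--
[2,5] '7'=='7' → l++,r--
[3,4] '3'!='1' → stop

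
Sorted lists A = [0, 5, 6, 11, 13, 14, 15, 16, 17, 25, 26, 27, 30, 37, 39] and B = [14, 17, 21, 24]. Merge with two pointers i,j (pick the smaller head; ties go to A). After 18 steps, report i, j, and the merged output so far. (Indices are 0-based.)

i=14, j=4, merged so far=[0, 5, 6, 11, 13, 14, 14, 15, 16, 17, 17, 21, 24, 25, 26, 27, 30, 37]

[i=0,j=0] A[i]=0<=B[j]=14 take 0 → i++
[i=1,j=0] A[i]=5<=B[j]=14 take 5 → i++
[i=2,j=0] A[i]=6<=B[j]=14 take 6 → i++
[i=3,j=0] A[i]=11<=B[j]=14 take 11 → i++
[i=4,j=0] A[i]=13<=B[j]=14 take 13 → i++
[i=5,j=0] A[i]=14<=B[j]=14 take 14 → i++
[i=6,j=0] A[i]=15>B[j]=14 take 14 → j++
[i=6,j=1] A[i]=15<=B[j]=17 take 15 → i++
[i=7,j=1] A[i]=16<=B[j]=17 take 16 → i++
[i=8,j=1] A[i]=17<=B[j]=17 take 17 → i++
[i=9,j=1] A[i]=25>B[j]=17 take 17 → j++
[i=9,j=2] A[i]=25>B[j]=21 take 21 → j++
[i=9,j=3] A[i]=25>B[j]=24 take 24 → j++
[i=9,j=4] B done, take A[i]=25 → i++
[i=10,j=4] B done, take A[i]=26 → i++
[i=11,j=4] B done, take A[i]=27 → i++
[i=12,j=4] B done, take A[i]=30 → i++
[i=13,j=4] B done, take A[i]=37 → i++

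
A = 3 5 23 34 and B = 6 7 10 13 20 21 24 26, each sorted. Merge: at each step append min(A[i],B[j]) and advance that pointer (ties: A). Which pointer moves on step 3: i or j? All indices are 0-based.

j

i=0 j=0: A[i]=3<=B[j]=6 take 3, i++
i=1 j=0: A[i]=5<=B[j]=6 take 5, i++
i=2 j=0: A[i]=23>B[j]=6 take 6, j++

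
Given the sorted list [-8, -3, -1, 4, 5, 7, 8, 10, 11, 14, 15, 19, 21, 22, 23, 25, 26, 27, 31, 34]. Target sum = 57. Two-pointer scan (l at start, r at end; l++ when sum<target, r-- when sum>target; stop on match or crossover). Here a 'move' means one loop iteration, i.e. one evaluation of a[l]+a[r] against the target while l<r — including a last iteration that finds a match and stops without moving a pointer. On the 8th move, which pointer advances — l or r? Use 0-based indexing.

l

l=0 r=19: -8+34=26 <57, l++
l=1 r=19: -3+34=31 <57, l++
l=2 r=19: -1+34=33 <57, l++
l=3 r=19: 4+34=38 <57, l++
l=4 r=19: 5+34=39 <57, l++
l=5 r=19: 7+34=41 <57, l++
l=6 r=19: 8+34=42 <57, l++
l=7 r=19: 10+34=44 <57, l++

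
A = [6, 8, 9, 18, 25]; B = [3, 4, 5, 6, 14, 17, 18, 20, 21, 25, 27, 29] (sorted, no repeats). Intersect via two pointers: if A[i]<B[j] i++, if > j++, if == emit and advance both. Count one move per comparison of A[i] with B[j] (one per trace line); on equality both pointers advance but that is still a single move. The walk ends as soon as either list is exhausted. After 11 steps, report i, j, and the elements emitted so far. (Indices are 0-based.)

i=0 j=0: 6>3, j++
i=0 j=1: 6>4, j++
i=0 j=2: 6>5, j++
i=0 j=3: 6==6 emit, i++,j++
i=1 j=4: 8<14, i++
i=2 j=4: 9<14, i++
i=3 j=4: 18>14, j++
i=3 j=5: 18>17, j++
i=3 j=6: 18==18 emit, i++,j++
i=4 j=7: 25>20, j++
i=4 j=8: 25>21, j++

i=4, j=9, emitted=[6, 18]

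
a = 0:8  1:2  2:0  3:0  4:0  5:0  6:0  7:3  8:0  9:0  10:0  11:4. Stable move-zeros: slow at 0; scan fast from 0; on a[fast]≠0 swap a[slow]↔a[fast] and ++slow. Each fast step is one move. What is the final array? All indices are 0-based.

slow=0 fast=0: a[fast]=8≠0 swap→a[0]=8, slow++,fast++
slow=1 fast=1: a[fast]=2≠0 swap→a[1]=2, slow++,fast++
slow=2 fast=2: a[fast]=0, fast++
slow=2 fast=3: a[fast]=0, fast++
slow=2 fast=4: a[fast]=0, fast++
slow=2 fast=5: a[fast]=0, fast++
slow=2 fast=6: a[fast]=0, fast++
slow=2 fast=7: a[fast]=3≠0 swap→a[2]=3, slow++,fast++
slow=3 fast=8: a[fast]=0, fast++
slow=3 fast=9: a[fast]=0, fast++
slow=3 fast=10: a[fast]=0, fast++
slow=3 fast=11: a[fast]=4≠0 swap→a[3]=4, slow++,fast++

[8, 2, 3, 4, 0, 0, 0, 0, 0, 0, 0, 0]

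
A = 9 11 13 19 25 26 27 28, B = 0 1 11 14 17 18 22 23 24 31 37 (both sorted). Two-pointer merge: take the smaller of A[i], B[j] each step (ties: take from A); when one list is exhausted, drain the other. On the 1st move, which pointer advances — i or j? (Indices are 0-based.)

i=0 j=0: A[i]=9>B[j]=0 take 0, j++

j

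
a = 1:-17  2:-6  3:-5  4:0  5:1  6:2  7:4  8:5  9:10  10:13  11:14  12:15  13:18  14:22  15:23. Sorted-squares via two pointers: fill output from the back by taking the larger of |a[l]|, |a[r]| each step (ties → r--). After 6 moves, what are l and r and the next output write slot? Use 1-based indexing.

l=2, r=10, next write slot=9

[1,15] |-17|<=|23| out[15]=529 → r--
[1,14] |-17|<=|22| out[14]=484 → r--
[1,13] |-17|<=|18| out[13]=324 → r--
[1,12] |-17|>|15| out[12]=289 → l++
[2,12] |-6|<=|15| out[11]=225 → r--
[2,11] |-6|<=|14| out[10]=196 → r--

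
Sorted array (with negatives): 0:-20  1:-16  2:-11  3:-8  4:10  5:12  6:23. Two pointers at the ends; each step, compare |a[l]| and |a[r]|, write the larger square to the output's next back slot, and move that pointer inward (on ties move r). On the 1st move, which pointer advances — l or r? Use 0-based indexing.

r

[0,6] |-20|<=|23| out[6]=529 → r--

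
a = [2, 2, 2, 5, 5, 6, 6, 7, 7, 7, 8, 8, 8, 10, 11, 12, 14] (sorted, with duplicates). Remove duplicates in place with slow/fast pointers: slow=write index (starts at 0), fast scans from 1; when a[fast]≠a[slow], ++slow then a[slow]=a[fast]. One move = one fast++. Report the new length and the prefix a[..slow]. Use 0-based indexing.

slow=0 fast=1: a[fast]=2=a[slow] dup, fast++
slow=0 fast=2: a[fast]=2=a[slow] dup, fast++
slow=0 fast=3: a[fast]=5≠a[slow]=2 write a[1]=5, slow++,fast++
slow=1 fast=4: a[fast]=5=a[slow] dup, fast++
slow=1 fast=5: a[fast]=6≠a[slow]=5 write a[2]=6, slow++,fast++
slow=2 fast=6: a[fast]=6=a[slow] dup, fast++
slow=2 fast=7: a[fast]=7≠a[slow]=6 write a[3]=7, slow++,fast++
slow=3 fast=8: a[fast]=7=a[slow] dup, fast++
slow=3 fast=9: a[fast]=7=a[slow] dup, fast++
slow=3 fast=10: a[fast]=8≠a[slow]=7 write a[4]=8, slow++,fast++
slow=4 fast=11: a[fast]=8=a[slow] dup, fast++
slow=4 fast=12: a[fast]=8=a[slow] dup, fast++
slow=4 fast=13: a[fast]=10≠a[slow]=8 write a[5]=10, slow++,fast++
slow=5 fast=14: a[fast]=11≠a[slow]=10 write a[6]=11, slow++,fast++
slow=6 fast=15: a[fast]=12≠a[slow]=11 write a[7]=12, slow++,fast++
slow=7 fast=16: a[fast]=14≠a[slow]=12 write a[8]=14, slow++,fast++

length 9; prefix = [2, 5, 6, 7, 8, 10, 11, 12, 14]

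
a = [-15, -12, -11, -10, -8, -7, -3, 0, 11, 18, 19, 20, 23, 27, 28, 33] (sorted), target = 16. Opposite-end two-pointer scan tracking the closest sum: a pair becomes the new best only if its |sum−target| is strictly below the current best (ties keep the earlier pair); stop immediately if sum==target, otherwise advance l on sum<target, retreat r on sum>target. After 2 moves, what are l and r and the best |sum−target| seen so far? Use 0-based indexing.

l=0 r=15: -15+33=18 d=2 *, r--
l=0 r=14: -15+28=13 d=3, l++

l=1, r=14, best |Δ|=2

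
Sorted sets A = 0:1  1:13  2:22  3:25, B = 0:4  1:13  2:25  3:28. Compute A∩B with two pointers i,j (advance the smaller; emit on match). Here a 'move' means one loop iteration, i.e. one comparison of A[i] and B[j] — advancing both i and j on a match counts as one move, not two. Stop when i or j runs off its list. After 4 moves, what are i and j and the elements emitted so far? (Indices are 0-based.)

i=3, j=2, emitted=[13]

[i=0,j=0] 1<4 → i++
[i=1,j=0] 13>4 → j++
[i=1,j=1] 13==13 emit → i++,j++
[i=2,j=2] 22<25 → i++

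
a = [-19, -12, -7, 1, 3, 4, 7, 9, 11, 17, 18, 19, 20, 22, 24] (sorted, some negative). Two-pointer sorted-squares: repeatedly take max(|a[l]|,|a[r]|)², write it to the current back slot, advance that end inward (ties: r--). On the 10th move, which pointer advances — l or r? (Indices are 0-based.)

[0,14] |-19|<=|24| out[14]=576 → r--
[0,13] |-19|<=|22| out[13]=484 → r--
[0,12] |-19|<=|20| out[12]=400 → r--
[0,11] |-19|<=|19| out[11]=361 → r--
[0,10] |-19|>|18| out[10]=361 → l++
[1,10] |-12|<=|18| out[9]=324 → r--
[1,9] |-12|<=|17| out[8]=289 → r--
[1,8] |-12|>|11| out[7]=144 → l++
[2,8] |-7|<=|11| out[6]=121 → r--
[2,7] |-7|<=|9| out[5]=81 → r--

r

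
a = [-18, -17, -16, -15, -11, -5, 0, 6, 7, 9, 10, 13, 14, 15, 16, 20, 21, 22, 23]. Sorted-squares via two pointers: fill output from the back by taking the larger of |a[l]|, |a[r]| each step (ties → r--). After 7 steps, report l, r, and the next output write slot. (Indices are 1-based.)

l=3, r=14, next write slot=12

[1,19] |-18|<=|23| out[19]=529 → r--
[1,18] |-18|<=|22| out[18]=484 → r--
[1,17] |-18|<=|21| out[17]=441 → r--
[1,16] |-18|<=|20| out[16]=400 → r--
[1,15] |-18|>|16| out[15]=324 → l++
[2,15] |-17|>|16| out[14]=289 → l++
[3,15] |-16|<=|16| out[13]=256 → r--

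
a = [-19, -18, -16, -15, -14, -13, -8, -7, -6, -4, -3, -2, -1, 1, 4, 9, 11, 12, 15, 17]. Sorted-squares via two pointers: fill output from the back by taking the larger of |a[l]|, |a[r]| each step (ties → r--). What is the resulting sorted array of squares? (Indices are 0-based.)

[1, 1, 4, 9, 16, 16, 36, 49, 64, 81, 121, 144, 169, 196, 225, 225, 256, 289, 324, 361]

l=0 r=19: |-19|>|17| out[19]=361, l++
l=1 r=19: |-18|>|17| out[18]=324, l++
l=2 r=19: |-16|<=|17| out[17]=289, r--
l=2 r=18: |-16|>|15| out[16]=256, l++
l=3 r=18: |-15|<=|15| out[15]=225, r--
l=3 r=17: |-15|>|12| out[14]=225, l++
l=4 r=17: |-14|>|12| out[13]=196, l++
l=5 r=17: |-13|>|12| out[12]=169, l++
l=6 r=17: |-8|<=|12| out[11]=144, r--
l=6 r=16: |-8|<=|11| out[10]=121, r--
l=6 r=15: |-8|<=|9| out[9]=81, r--
l=6 r=14: |-8|>|4| out[8]=64, l++
l=7 r=14: |-7|>|4| out[7]=49, l++
l=8 r=14: |-6|>|4| out[6]=36, l++
l=9 r=14: |-4|<=|4| out[5]=16, r--
l=9 r=13: |-4|>|1| out[4]=16, l++
l=10 r=13: |-3|>|1| out[3]=9, l++
l=11 r=13: |-2|>|1| out[2]=4, l++
l=12 r=13: |-1|<=|1| out[1]=1, r--
l=12 r=12: |-1|<=|-1| out[0]=1, r--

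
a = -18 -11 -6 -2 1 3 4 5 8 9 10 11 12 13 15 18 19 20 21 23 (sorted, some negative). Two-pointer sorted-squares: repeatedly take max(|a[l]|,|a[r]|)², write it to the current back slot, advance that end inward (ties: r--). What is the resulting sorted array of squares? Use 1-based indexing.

[1, 4, 9, 16, 25, 36, 64, 81, 100, 121, 121, 144, 169, 225, 324, 324, 361, 400, 441, 529]

l=1 r=20: |-18|<=|23| out[20]=529, r--
l=1 r=19: |-18|<=|21| out[19]=441, r--
l=1 r=18: |-18|<=|20| out[18]=400, r--
l=1 r=17: |-18|<=|19| out[17]=361, r--
l=1 r=16: |-18|<=|18| out[16]=324, r--
l=1 r=15: |-18|>|15| out[15]=324, l++
l=2 r=15: |-11|<=|15| out[14]=225, r--
l=2 r=14: |-11|<=|13| out[13]=169, r--
l=2 r=13: |-11|<=|12| out[12]=144, r--
l=2 r=12: |-11|<=|11| out[11]=121, r--
l=2 r=11: |-11|>|10| out[10]=121, l++
l=3 r=11: |-6|<=|10| out[9]=100, r--
l=3 r=10: |-6|<=|9| out[8]=81, r--
l=3 r=9: |-6|<=|8| out[7]=64, r--
l=3 r=8: |-6|>|5| out[6]=36, l++
l=4 r=8: |-2|<=|5| out[5]=25, r--
l=4 r=7: |-2|<=|4| out[4]=16, r--
l=4 r=6: |-2|<=|3| out[3]=9, r--
l=4 r=5: |-2|>|1| out[2]=4, l++
l=5 r=5: |1|<=|1| out[1]=1, r--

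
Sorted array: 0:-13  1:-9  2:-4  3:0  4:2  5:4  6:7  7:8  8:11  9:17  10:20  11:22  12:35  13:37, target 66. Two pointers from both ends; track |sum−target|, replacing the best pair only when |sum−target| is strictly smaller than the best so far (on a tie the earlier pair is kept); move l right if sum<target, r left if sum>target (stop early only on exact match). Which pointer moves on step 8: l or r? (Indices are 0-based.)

l

[0,13] -13+37=24 d=42 * → l++
[1,13] -9+37=28 d=38 * → l++
[2,13] -4+37=33 d=33 * → l++
[3,13] 0+37=37 d=29 * → l++
[4,13] 2+37=39 d=27 * → l++
[5,13] 4+37=41 d=25 * → l++
[6,13] 7+37=44 d=22 * → l++
[7,13] 8+37=45 d=21 * → l++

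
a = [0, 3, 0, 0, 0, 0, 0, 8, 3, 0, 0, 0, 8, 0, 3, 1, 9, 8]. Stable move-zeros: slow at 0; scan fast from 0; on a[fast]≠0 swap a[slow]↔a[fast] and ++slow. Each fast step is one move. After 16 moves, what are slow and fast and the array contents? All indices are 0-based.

slow=6, fast=16, a=[3, 8, 3, 8, 3, 1, 0, 0, 0, 0, 0, 0, 0, 0, 0, 0, 9, 8]

(s=0,f=0) a[fast]=0 → fast++
(s=0,f=1) a[fast]=3≠0 swap→a[0]=3 → slow++,fast++
(s=1,f=2) a[fast]=0 → fast++
(s=1,f=3) a[fast]=0 → fast++
(s=1,f=4) a[fast]=0 → fast++
(s=1,f=5) a[fast]=0 → fast++
(s=1,f=6) a[fast]=0 → fast++
(s=1,f=7) a[fast]=8≠0 swap→a[1]=8 → slow++,fast++
(s=2,f=8) a[fast]=3≠0 swap→a[2]=3 → slow++,fast++
(s=3,f=9) a[fast]=0 → fast++
(s=3,f=10) a[fast]=0 → fast++
(s=3,f=11) a[fast]=0 → fast++
(s=3,f=12) a[fast]=8≠0 swap→a[3]=8 → slow++,fast++
(s=4,f=13) a[fast]=0 → fast++
(s=4,f=14) a[fast]=3≠0 swap→a[4]=3 → slow++,fast++
(s=5,f=15) a[fast]=1≠0 swap→a[5]=1 → slow++,fast++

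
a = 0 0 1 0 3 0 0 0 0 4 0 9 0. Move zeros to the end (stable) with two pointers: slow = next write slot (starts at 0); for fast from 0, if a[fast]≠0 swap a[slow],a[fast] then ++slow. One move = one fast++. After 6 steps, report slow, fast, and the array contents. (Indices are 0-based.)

slow=0 fast=0: a[fast]=0, fast++
slow=0 fast=1: a[fast]=0, fast++
slow=0 fast=2: a[fast]=1≠0 swap→a[0]=1, slow++,fast++
slow=1 fast=3: a[fast]=0, fast++
slow=1 fast=4: a[fast]=3≠0 swap→a[1]=3, slow++,fast++
slow=2 fast=5: a[fast]=0, fast++

slow=2, fast=6, a=[1, 3, 0, 0, 0, 0, 0, 0, 0, 4, 0, 9, 0]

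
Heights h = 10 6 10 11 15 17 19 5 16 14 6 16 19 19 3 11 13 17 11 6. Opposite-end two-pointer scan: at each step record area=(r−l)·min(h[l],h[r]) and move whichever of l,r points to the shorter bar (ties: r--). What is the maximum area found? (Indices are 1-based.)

max area = 204

[1,20] min(10,6)*19=114 best=114 * → r--
[1,19] min(10,11)*18=180 best=180 * → l++
[2,19] min(6,11)*17=102 best=180 → l++
[3,19] min(10,11)*16=160 best=180 → l++
[4,19] min(11,11)*15=165 best=180 → r--
[4,18] min(11,17)*14=154 best=180 → l++
[5,18] min(15,17)*13=195 best=195 * → l++
[6,18] min(17,17)*12=204 best=204 * → r--
[6,17] min(17,13)*11=143 best=204 → r--
[6,16] min(17,11)*10=110 best=204 → r--
[6,15] min(17,3)*9=27 best=204 → r--
[6,14] min(17,19)*8=136 best=204 → l++
[7,14] min(19,19)*7=133 best=204 → r--
[7,13] min(19,19)*6=114 best=204 → r--
[7,12] min(19,16)*5=80 best=204 → r--
[7,11] min(19,6)*4=24 best=204 → r--
[7,10] min(19,14)*3=42 best=204 → r--
[7,9] min(19,16)*2=32 best=204 → r--
[7,8] min(19,5)*1=5 best=204 → r--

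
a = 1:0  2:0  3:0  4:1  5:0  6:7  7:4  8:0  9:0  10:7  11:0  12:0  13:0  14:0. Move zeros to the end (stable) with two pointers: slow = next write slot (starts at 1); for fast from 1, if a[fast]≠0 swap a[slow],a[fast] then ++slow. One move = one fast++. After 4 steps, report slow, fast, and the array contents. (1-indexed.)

slow=2, fast=5, a=[1, 0, 0, 0, 0, 7, 4, 0, 0, 7, 0, 0, 0, 0]

slow=1 fast=1: a[fast]=0, fast++
slow=1 fast=2: a[fast]=0, fast++
slow=1 fast=3: a[fast]=0, fast++
slow=1 fast=4: a[fast]=1≠0 swap→a[1]=1, slow++,fast++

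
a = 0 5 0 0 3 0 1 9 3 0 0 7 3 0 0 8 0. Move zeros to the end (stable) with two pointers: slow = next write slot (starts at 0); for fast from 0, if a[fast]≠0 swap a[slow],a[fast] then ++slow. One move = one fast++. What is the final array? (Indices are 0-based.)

(s=0,f=0) a[fast]=0 → fast++
(s=0,f=1) a[fast]=5≠0 swap→a[0]=5 → slow++,fast++
(s=1,f=2) a[fast]=0 → fast++
(s=1,f=3) a[fast]=0 → fast++
(s=1,f=4) a[fast]=3≠0 swap→a[1]=3 → slow++,fast++
(s=2,f=5) a[fast]=0 → fast++
(s=2,f=6) a[fast]=1≠0 swap→a[2]=1 → slow++,fast++
(s=3,f=7) a[fast]=9≠0 swap→a[3]=9 → slow++,fast++
(s=4,f=8) a[fast]=3≠0 swap→a[4]=3 → slow++,fast++
(s=5,f=9) a[fast]=0 → fast++
(s=5,f=10) a[fast]=0 → fast++
(s=5,f=11) a[fast]=7≠0 swap→a[5]=7 → slow++,fast++
(s=6,f=12) a[fast]=3≠0 swap→a[6]=3 → slow++,fast++
(s=7,f=13) a[fast]=0 → fast++
(s=7,f=14) a[fast]=0 → fast++
(s=7,f=15) a[fast]=8≠0 swap→a[7]=8 → slow++,fast++
(s=8,f=16) a[fast]=0 → fast++

[5, 3, 1, 9, 3, 7, 3, 8, 0, 0, 0, 0, 0, 0, 0, 0, 0]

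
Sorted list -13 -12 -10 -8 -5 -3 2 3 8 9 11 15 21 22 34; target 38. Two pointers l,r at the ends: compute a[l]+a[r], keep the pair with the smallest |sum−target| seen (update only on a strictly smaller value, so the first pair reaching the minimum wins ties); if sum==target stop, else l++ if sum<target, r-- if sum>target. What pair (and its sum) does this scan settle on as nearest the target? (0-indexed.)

[0,14] -13+34=21 d=17 * → l++
[1,14] -12+34=22 d=16 * → l++
[2,14] -10+34=24 d=14 * → l++
[3,14] -8+34=26 d=12 * → l++
[4,14] -5+34=29 d=9 * → l++
[5,14] -3+34=31 d=7 * → l++
[6,14] 2+34=36 d=2 * → l++
[7,14] 3+34=37 d=1 * → l++
[8,14] 8+34=42 d=4 → r--
[8,13] 8+22=30 d=8 → l++
[9,13] 9+22=31 d=7 → l++
[10,13] 11+22=33 d=5 → l++
[11,13] 15+22=37 d=1 → l++
[12,13] 21+22=43 d=5 → r--

pair (3, 34) with sum 37 (|Δ|=1)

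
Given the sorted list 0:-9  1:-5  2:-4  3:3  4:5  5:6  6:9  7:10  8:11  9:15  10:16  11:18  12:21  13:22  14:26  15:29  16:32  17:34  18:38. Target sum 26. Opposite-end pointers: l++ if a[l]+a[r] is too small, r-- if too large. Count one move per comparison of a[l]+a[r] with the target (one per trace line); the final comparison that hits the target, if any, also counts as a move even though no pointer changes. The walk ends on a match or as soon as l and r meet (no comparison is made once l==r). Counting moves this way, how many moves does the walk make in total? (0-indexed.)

[0,18] -9+38=29 >26 → r--
[0,17] -9+34=25 <26 → l++
[1,17] -5+34=29 >26 → r--
[1,16] -5+32=27 >26 → r--
[1,15] -5+29=24 <26 → l++
[2,15] -4+29=25 <26 → l++
[3,15] 3+29=32 >26 → r--
[3,14] 3+26=29 >26 → r--
[3,13] 3+22=25 <26 → l++
[4,13] 5+22=27 >26 → r--
[4,12] 5+21=26 → found

11 moves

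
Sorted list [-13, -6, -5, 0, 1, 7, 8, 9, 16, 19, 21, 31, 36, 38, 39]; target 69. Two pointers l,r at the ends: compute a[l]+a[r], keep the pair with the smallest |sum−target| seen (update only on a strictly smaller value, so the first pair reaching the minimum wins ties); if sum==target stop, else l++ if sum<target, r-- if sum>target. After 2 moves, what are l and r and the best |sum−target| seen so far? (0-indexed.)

l=2, r=14, best |Δ|=36

l=0 r=14: -13+39=26 d=43 *, l++
l=1 r=14: -6+39=33 d=36 *, l++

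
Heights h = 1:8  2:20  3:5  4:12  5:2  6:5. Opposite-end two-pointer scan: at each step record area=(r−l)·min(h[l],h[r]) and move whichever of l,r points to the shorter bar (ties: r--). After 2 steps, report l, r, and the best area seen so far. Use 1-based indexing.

[1,6] min(8,5)*5=25 best=25 * → r--
[1,5] min(8,2)*4=8 best=25 → r--

l=1, r=4, best area=25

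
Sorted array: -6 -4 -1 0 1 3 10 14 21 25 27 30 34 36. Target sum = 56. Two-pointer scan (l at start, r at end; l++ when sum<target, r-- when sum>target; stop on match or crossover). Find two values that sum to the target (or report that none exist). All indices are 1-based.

[1,14] -6+36=30 <56 → l++
[2,14] -4+36=32 <56 → l++
[3,14] -1+36=35 <56 → l++
[4,14] 0+36=36 <56 → l++
[5,14] 1+36=37 <56 → l++
[6,14] 3+36=39 <56 → l++
[7,14] 10+36=46 <56 → l++
[8,14] 14+36=50 <56 → l++
[9,14] 21+36=57 >56 → r--
[9,13] 21+34=55 <56 → l++
[10,13] 25+34=59 >56 → r--
[10,12] 25+30=55 <56 → l++
[11,12] 27+30=57 >56 → r--

no pair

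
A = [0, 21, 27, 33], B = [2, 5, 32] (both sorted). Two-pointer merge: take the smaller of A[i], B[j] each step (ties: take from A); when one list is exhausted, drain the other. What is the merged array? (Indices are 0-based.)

[0, 2, 5, 21, 27, 32, 33]

i=0 j=0: A[i]=0<=B[j]=2 take 0, i++
i=1 j=0: A[i]=21>B[j]=2 take 2, j++
i=1 j=1: A[i]=21>B[j]=5 take 5, j++
i=1 j=2: A[i]=21<=B[j]=32 take 21, i++
i=2 j=2: A[i]=27<=B[j]=32 take 27, i++
i=3 j=2: A[i]=33>B[j]=32 take 32, j++
i=3 j=3: B done, take A[i]=33, i++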